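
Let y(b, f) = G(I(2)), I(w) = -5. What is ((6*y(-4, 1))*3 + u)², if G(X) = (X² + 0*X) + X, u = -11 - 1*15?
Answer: 111556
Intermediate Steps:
u = -26 (u = -11 - 15 = -26)
G(X) = X + X² (G(X) = (X² + 0) + X = X² + X = X + X²)
y(b, f) = 20 (y(b, f) = -5*(1 - 5) = -5*(-4) = 20)
((6*y(-4, 1))*3 + u)² = ((6*20)*3 - 26)² = (120*3 - 26)² = (360 - 26)² = 334² = 111556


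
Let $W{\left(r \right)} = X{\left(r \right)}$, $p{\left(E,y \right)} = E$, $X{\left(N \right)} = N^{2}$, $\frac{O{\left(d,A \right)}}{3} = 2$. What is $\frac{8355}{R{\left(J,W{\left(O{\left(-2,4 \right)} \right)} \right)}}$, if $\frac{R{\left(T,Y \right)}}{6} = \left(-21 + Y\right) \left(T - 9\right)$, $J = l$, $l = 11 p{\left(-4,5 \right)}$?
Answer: $- \frac{557}{318} \approx -1.7516$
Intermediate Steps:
$O{\left(d,A \right)} = 6$ ($O{\left(d,A \right)} = 3 \cdot 2 = 6$)
$W{\left(r \right)} = r^{2}$
$l = -44$ ($l = 11 \left(-4\right) = -44$)
$J = -44$
$R{\left(T,Y \right)} = 6 \left(-21 + Y\right) \left(-9 + T\right)$ ($R{\left(T,Y \right)} = 6 \left(-21 + Y\right) \left(T - 9\right) = 6 \left(-21 + Y\right) \left(-9 + T\right)$)
$\frac{8355}{R{\left(J,W{\left(O{\left(-2,4 \right)} \right)} \right)}} = \frac{8355}{1134 - -5544 - 54 \cdot 6^{2} + 6 \left(-44\right) 6^{2}} = \frac{8355}{1134 + 5544 - 1944 + 6 \left(-44\right) 36} = \frac{8355}{1134 + 5544 - 1944 - 9504} = \frac{8355}{-4770} = 8355 \left(- \frac{1}{4770}\right) = - \frac{557}{318}$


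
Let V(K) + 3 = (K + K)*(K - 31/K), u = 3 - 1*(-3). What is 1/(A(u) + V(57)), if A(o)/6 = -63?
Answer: 1/6055 ≈ 0.00016515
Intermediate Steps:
u = 6 (u = 3 + 3 = 6)
A(o) = -378 (A(o) = 6*(-63) = -378)
V(K) = -3 + 2*K*(K - 31/K) (V(K) = -3 + (K + K)*(K - 31/K) = -3 + (2*K)*(K - 31/K) = -3 + 2*K*(K - 31/K))
1/(A(u) + V(57)) = 1/(-378 + (-65 + 2*57²)) = 1/(-378 + (-65 + 2*3249)) = 1/(-378 + (-65 + 6498)) = 1/(-378 + 6433) = 1/6055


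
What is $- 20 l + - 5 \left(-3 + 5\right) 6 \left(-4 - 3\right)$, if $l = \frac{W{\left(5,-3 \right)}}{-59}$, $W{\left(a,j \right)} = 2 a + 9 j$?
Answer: $\frac{24440}{59} \approx 414.24$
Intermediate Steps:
$l = \frac{17}{59}$ ($l = \frac{2 \cdot 5 + 9 \left(-3\right)}{-59} = \left(10 - 27\right) \left(- \frac{1}{59}\right) = \left(-17\right) \left(- \frac{1}{59}\right) = \frac{17}{59} \approx 0.28814$)
$- 20 l + - 5 \left(-3 + 5\right) 6 \left(-4 - 3\right) = \left(-20\right) \frac{17}{59} + - 5 \left(-3 + 5\right) 6 \left(-4 - 3\right) = - \frac{340}{59} + \left(-5\right) 2 \cdot 6 \left(-7\right) = - \frac{340}{59} - -420 = - \frac{340}{59} + 420 = \frac{24440}{59}$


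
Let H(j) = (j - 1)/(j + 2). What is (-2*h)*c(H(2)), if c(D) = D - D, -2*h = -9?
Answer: 0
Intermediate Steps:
H(j) = (-1 + j)/(2 + j)
h = 9/2 (h = -½*(-9) = 9/2 ≈ 4.5000)
c(D) = 0
(-2*h)*c(H(2)) = -2*9/2*0 = -9*0 = 0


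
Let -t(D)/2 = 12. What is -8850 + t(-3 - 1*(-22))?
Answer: -8874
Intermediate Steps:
t(D) = -24 (t(D) = -2*12 = -24)
-8850 + t(-3 - 1*(-22)) = -8850 - 24 = -8874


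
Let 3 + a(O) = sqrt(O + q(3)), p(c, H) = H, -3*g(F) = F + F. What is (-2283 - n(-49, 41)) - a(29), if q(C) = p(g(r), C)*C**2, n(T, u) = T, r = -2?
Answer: -2231 - 2*sqrt(14) ≈ -2238.5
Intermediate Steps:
g(F) = -2*F/3 (g(F) = -(F + F)/3 = -2*F/3)
q(C) = C**3 (q(C) = C*C**2 = C**3)
a(O) = -3 + sqrt(27 + O) (a(O) = -3 + sqrt(O + 3**3) = -3 + sqrt(O + 27) = -3 + sqrt(27 + O))
(-2283 - n(-49, 41)) - a(29) = (-2283 - 1*(-49)) - (-3 + sqrt(27 + 29)) = (-2283 + 49) - (-3 + sqrt(56)) = -2234 - (-3 + 2*sqrt(14)) = -2234 + (3 - 2*sqrt(14)) = -2231 - 2*sqrt(14)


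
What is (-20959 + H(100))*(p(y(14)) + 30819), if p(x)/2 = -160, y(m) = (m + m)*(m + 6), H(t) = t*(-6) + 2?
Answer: -657466943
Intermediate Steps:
H(t) = 2 - 6*t (H(t) = -6*t + 2 = 2 - 6*t)
y(m) = 2*m*(6 + m) (y(m) = (2*m)*(6 + m) = 2*m*(6 + m))
p(x) = -320 (p(x) = 2*(-160) = -320)
(-20959 + H(100))*(p(y(14)) + 30819) = (-20959 + (2 - 6*100))*(-320 + 30819) = (-20959 + (2 - 600))*30499 = (-20959 - 598)*30499 = -21557*30499 = -657466943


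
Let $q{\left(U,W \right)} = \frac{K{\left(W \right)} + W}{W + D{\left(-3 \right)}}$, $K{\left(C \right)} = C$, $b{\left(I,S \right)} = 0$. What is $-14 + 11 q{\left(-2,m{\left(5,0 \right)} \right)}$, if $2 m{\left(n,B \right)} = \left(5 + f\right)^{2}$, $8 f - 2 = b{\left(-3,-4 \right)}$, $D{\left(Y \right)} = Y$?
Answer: $\frac{1624}{115} \approx 14.122$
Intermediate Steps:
$f = \frac{1}{4}$ ($f = \frac{1}{4} + \frac{1}{8} \cdot 0 = \frac{1}{4} + 0 = \frac{1}{4} \approx 0.25$)
$m{\left(n,B \right)} = \frac{441}{32}$ ($m{\left(n,B \right)} = \frac{\left(5 + \frac{1}{4}\right)^{2}}{2} = \frac{\left(\frac{21}{4}\right)^{2}}{2} = \frac{1}{2} \cdot \frac{441}{16} = \frac{441}{32}$)
$q{\left(U,W \right)} = \frac{2 W}{-3 + W}$ ($q{\left(U,W \right)} = \frac{W + W}{W - 3} = \frac{2 W}{-3 + W}$)
$-14 + 11 q{\left(-2,m{\left(5,0 \right)} \right)} = -14 + 11 \cdot 2 \cdot \frac{441}{32} \frac{1}{-3 + \frac{441}{32}} = -14 + 11 \cdot 2 \cdot \frac{441}{32} \frac{1}{\frac{345}{32}} = -14 + 11 \cdot 2 \cdot \frac{441}{32} \cdot \frac{32}{345} = -14 + 11 \cdot \frac{294}{115} = -14 + \frac{3234}{115} = \frac{1624}{115}$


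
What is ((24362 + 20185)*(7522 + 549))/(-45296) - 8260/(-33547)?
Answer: -12061075219879/1519544912 ≈ -7937.3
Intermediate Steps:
((24362 + 20185)*(7522 + 549))/(-45296) - 8260/(-33547) = (44547*8071)*(-1/45296) - 8260*(-1/33547) = 359538837*(-1/45296) + 8260/33547 = -359538837/45296 + 8260/33547 = -12061075219879/1519544912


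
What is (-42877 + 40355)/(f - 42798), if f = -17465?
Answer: 2522/60263 ≈ 0.041850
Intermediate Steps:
(-42877 + 40355)/(f - 42798) = (-42877 + 40355)/(-17465 - 42798) = -2522/(-60263) = -2522*(-1/60263) = 2522/60263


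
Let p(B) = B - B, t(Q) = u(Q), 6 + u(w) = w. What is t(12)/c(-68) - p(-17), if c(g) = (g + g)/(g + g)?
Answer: 6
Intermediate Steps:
u(w) = -6 + w
c(g) = 1 (c(g) = (2*g)/((2*g)) = (2*g)*(1/(2*g)) = 1)
t(Q) = -6 + Q
p(B) = 0
t(12)/c(-68) - p(-17) = (-6 + 12)/1 - 1*0 = 6*1 + 0 = 6 + 0 = 6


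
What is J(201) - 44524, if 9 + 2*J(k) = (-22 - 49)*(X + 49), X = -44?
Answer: -44706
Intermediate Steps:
J(k) = -182 (J(k) = -9/2 + ((-22 - 49)*(-44 + 49))/2 = -9/2 + (-71*5)/2 = -9/2 + (½)*(-355) = -9/2 - 355/2 = -182)
J(201) - 44524 = -182 - 44524 = -44706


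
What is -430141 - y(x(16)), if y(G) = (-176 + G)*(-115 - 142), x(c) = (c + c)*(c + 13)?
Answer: -236877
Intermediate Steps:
x(c) = 2*c*(13 + c) (x(c) = (2*c)*(13 + c) = 2*c*(13 + c))
y(G) = 45232 - 257*G (y(G) = (-176 + G)*(-257) = 45232 - 257*G)
-430141 - y(x(16)) = -430141 - (45232 - 514*16*(13 + 16)) = -430141 - (45232 - 514*16*29) = -430141 - (45232 - 257*928) = -430141 - (45232 - 238496) = -430141 - 1*(-193264) = -430141 + 193264 = -236877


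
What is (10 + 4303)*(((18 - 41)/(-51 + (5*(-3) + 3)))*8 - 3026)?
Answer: -821428102/63 ≈ -1.3039e+7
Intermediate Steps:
(10 + 4303)*(((18 - 41)/(-51 + (5*(-3) + 3)))*8 - 3026) = 4313*(-23/(-51 + (-15 + 3))*8 - 3026) = 4313*(-23/(-51 - 12)*8 - 3026) = 4313*(-23/(-63)*8 - 3026) = 4313*(-23*(-1/63)*8 - 3026) = 4313*((23/63)*8 - 3026) = 4313*(184/63 - 3026) = 4313*(-190454/63) = -821428102/63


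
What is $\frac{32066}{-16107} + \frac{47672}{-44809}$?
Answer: $- \frac{2204698298}{721738563} \approx -3.0547$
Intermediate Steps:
$\frac{32066}{-16107} + \frac{47672}{-44809} = 32066 \left(- \frac{1}{16107}\right) + 47672 \left(- \frac{1}{44809}\right) = - \frac{32066}{16107} - \frac{47672}{44809} = - \frac{2204698298}{721738563}$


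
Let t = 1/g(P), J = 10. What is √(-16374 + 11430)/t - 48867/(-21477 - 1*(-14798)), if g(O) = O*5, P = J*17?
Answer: 48867/6679 + 3400*I*√309 ≈ 7.3165 + 59767.0*I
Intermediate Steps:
P = 170 (P = 10*17 = 170)
g(O) = 5*O
t = 1/850 (t = 1/(5*170) = 1/850 ≈ 0.0011765)
√(-16374 + 11430)/t - 48867/(-21477 - 1*(-14798)) = √(-16374 + 11430)/(1/850) - 48867/(-21477 - 1*(-14798)) = √(-4944)*850 - 48867/(-21477 + 14798) = (4*I*√309)*850 - 48867/(-6679) = 3400*I*√309 - 48867*(-1/6679) = 3400*I*√309 + 48867/6679 = 48867/6679 + 3400*I*√309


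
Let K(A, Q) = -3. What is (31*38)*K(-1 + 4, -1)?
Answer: -3534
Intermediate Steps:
(31*38)*K(-1 + 4, -1) = (31*38)*(-3) = 1178*(-3) = -3534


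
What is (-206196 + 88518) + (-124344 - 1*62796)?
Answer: -304818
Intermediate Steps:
(-206196 + 88518) + (-124344 - 1*62796) = -117678 + (-124344 - 62796) = -117678 - 187140 = -304818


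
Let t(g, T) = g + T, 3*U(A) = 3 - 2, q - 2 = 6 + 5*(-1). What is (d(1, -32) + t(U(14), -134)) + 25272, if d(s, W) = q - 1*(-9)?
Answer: 75451/3 ≈ 25150.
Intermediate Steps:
q = 3 (q = 2 + (6 + 5*(-1)) = 2 + (6 - 5) = 2 + 1 = 3)
U(A) = ⅓ (U(A) = (3 - 2)/3 = (⅓)*1 = ⅓)
d(s, W) = 12 (d(s, W) = 3 - 1*(-9) = 3 + 9 = 12)
t(g, T) = T + g
(d(1, -32) + t(U(14), -134)) + 25272 = (12 + (-134 + ⅓)) + 25272 = (12 - 401/3) + 25272 = -365/3 + 25272 = 75451/3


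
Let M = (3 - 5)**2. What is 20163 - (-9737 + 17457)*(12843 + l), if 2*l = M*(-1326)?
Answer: -78654357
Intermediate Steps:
M = 4 (M = (-2)**2 = 4)
l = -2652 (l = (4*(-1326))/2 = (1/2)*(-5304) = -2652)
20163 - (-9737 + 17457)*(12843 + l) = 20163 - (-9737 + 17457)*(12843 - 2652) = 20163 - 7720*10191 = 20163 - 1*78674520 = 20163 - 78674520 = -78654357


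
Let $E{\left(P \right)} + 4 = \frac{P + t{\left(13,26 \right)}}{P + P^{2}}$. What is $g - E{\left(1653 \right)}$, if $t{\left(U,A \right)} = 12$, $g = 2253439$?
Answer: $\frac{2053684291267}{911354} \approx 2.2534 \cdot 10^{6}$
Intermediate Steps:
$E{\left(P \right)} = -4 + \frac{12 + P}{P + P^{2}}$ ($E{\left(P \right)} = -4 + \frac{P + 12}{P + P^{2}} = -4 + \frac{12 + P}{P + P^{2}}$)
$g - E{\left(1653 \right)} = 2253439 - \frac{12 - 4 \cdot 1653^{2} - 4959}{1653 \left(1 + 1653\right)} = 2253439 - \frac{12 - 10929636 - 4959}{1653 \cdot 1654} = 2253439 - \frac{1}{1653} \cdot \frac{1}{1654} \left(12 - 10929636 - 4959\right) = 2253439 - \frac{1}{1653} \cdot \frac{1}{1654} \left(-10934583\right) = 2253439 - - \frac{3644861}{911354} = 2253439 + \frac{3644861}{911354} = \frac{2053684291267}{911354}$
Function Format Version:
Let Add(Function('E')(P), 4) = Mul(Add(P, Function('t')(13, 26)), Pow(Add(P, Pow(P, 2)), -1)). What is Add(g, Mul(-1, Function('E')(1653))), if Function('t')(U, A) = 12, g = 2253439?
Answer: Rational(2053684291267, 911354) ≈ 2.2534e+6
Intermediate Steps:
Function('E')(P) = Add(-4, Mul(Pow(Add(P, Pow(P, 2)), -1), Add(12, P))) (Function('E')(P) = Add(-4, Mul(Add(P, 12), Pow(Add(P, Pow(P, 2)), -1))) = Add(-4, Mul(Add(12, P), Pow(Add(P, Pow(P, 2)), -1))) = Add(-4, Mul(Pow(Add(P, Pow(P, 2)), -1), Add(12, P))))
Add(g, Mul(-1, Function('E')(1653))) = Add(2253439, Mul(-1, Mul(Pow(1653, -1), Pow(Add(1, 1653), -1), Add(12, Mul(-4, Pow(1653, 2)), Mul(-3, 1653))))) = Add(2253439, Mul(-1, Mul(Rational(1, 1653), Pow(1654, -1), Add(12, Mul(-4, 2732409), -4959)))) = Add(2253439, Mul(-1, Mul(Rational(1, 1653), Rational(1, 1654), Add(12, -10929636, -4959)))) = Add(2253439, Mul(-1, Mul(Rational(1, 1653), Rational(1, 1654), -10934583))) = Add(2253439, Mul(-1, Rational(-3644861, 911354))) = Add(2253439, Rational(3644861, 911354)) = Rational(2053684291267, 911354)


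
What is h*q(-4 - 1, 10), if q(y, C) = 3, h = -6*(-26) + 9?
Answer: 495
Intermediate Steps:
h = 165 (h = 156 + 9 = 165)
h*q(-4 - 1, 10) = 165*3 = 495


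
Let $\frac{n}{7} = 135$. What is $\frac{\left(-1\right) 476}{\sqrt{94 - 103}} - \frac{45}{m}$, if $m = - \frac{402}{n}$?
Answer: $\frac{14175}{134} + \frac{476 i}{3} \approx 105.78 + 158.67 i$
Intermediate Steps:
$n = 945$ ($n = 7 \cdot 135 = 945$)
$m = - \frac{134}{315}$ ($m = - \frac{402}{945} = \left(-402\right) \frac{1}{945} = - \frac{134}{315} \approx -0.4254$)
$\frac{\left(-1\right) 476}{\sqrt{94 - 103}} - \frac{45}{m} = \frac{\left(-1\right) 476}{\sqrt{94 - 103}} - \frac{45}{- \frac{134}{315}} = - \frac{476}{\sqrt{-9}} - - \frac{14175}{134} = - \frac{476}{3 i} + \frac{14175}{134} = - 476 \left(- \frac{i}{3}\right) + \frac{14175}{134} = \frac{476 i}{3} + \frac{14175}{134} = \frac{14175}{134} + \frac{476 i}{3}$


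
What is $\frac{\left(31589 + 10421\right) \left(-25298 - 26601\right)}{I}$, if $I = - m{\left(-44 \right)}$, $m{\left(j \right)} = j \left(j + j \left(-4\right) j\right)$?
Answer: $\frac{1090138495}{171336} \approx 6362.6$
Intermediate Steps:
$m{\left(j \right)} = j \left(j - 4 j^{2}\right)$ ($m{\left(j \right)} = j \left(j + - 4 j j\right) = j \left(j - 4 j^{2}\right)$)
$I = -342672$ ($I = - \left(-44\right)^{2} \left(1 - -176\right) = - 1936 \left(1 + 176\right) = - 1936 \cdot 177 = \left(-1\right) 342672 = -342672$)
$\frac{\left(31589 + 10421\right) \left(-25298 - 26601\right)}{I} = \frac{\left(31589 + 10421\right) \left(-25298 - 26601\right)}{-342672} = 42010 \left(-51899\right) \left(- \frac{1}{342672}\right) = \left(-2180276990\right) \left(- \frac{1}{342672}\right) = \frac{1090138495}{171336}$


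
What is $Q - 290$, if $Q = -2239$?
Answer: $-2529$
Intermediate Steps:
$Q - 290 = -2239 - 290 = -2529$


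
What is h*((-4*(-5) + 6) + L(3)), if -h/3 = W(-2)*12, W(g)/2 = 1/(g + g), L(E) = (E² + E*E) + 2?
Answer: 828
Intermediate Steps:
L(E) = 2 + 2*E² (L(E) = (E² + E²) + 2 = 2*E² + 2 = 2 + 2*E²)
W(g) = 1/g (W(g) = 2/(g + g) = 2/((2*g)) = 2*(1/(2*g)) = 1/g)
h = 18 (h = -3*12/(-2) = -(-3)*12/2 = -3*(-6) = 18)
h*((-4*(-5) + 6) + L(3)) = 18*((-4*(-5) + 6) + (2 + 2*3²)) = 18*((20 + 6) + (2 + 2*9)) = 18*(26 + (2 + 18)) = 18*(26 + 20) = 18*46 = 828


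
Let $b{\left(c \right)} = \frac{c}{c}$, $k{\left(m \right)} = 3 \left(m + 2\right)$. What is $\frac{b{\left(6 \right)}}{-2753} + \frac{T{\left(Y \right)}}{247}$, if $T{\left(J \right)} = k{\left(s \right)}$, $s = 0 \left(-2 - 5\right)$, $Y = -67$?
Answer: $\frac{16271}{679991} \approx 0.023928$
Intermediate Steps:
$s = 0$ ($s = 0 \left(-7\right) = 0$)
$k{\left(m \right)} = 6 + 3 m$ ($k{\left(m \right)} = 3 \left(2 + m\right) = 6 + 3 m$)
$b{\left(c \right)} = 1$
$T{\left(J \right)} = 6$ ($T{\left(J \right)} = 6 + 3 \cdot 0 = 6 + 0 = 6$)
$\frac{b{\left(6 \right)}}{-2753} + \frac{T{\left(Y \right)}}{247} = 1 \frac{1}{-2753} + \frac{6}{247} = 1 \left(- \frac{1}{2753}\right) + 6 \cdot \frac{1}{247} = - \frac{1}{2753} + \frac{6}{247} = \frac{16271}{679991}$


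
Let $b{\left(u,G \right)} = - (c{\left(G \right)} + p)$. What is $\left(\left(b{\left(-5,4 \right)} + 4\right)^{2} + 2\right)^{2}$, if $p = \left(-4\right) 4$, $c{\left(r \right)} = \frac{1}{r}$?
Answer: $\frac{39350529}{256} \approx 1.5371 \cdot 10^{5}$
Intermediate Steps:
$p = -16$
$b{\left(u,G \right)} = 16 - \frac{1}{G}$ ($b{\left(u,G \right)} = - (\frac{1}{G} - 16) = - (-16 + \frac{1}{G}) = 16 - \frac{1}{G}$)
$\left(\left(b{\left(-5,4 \right)} + 4\right)^{2} + 2\right)^{2} = \left(\left(\left(16 - \frac{1}{4}\right) + 4\right)^{2} + 2\right)^{2} = \left(\left(\frac{63}{4} + 4\right)^{2} + 2\right)^{2} = \left(\left(\frac{79}{4}\right)^{2} + 2\right)^{2} = \left(\frac{6241}{16} + 2\right)^{2} = \left(\frac{6273}{16}\right)^{2} = \frac{39350529}{256}$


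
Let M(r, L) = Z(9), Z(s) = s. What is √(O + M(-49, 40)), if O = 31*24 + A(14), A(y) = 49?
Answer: √802 ≈ 28.320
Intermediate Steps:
M(r, L) = 9
O = 793 (O = 31*24 + 49 = 744 + 49 = 793)
√(O + M(-49, 40)) = √(793 + 9) = √802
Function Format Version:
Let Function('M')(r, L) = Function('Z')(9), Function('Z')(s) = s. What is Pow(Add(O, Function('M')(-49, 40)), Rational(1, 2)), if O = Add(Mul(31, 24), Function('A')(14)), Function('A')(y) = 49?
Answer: Pow(802, Rational(1, 2)) ≈ 28.320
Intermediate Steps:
Function('M')(r, L) = 9
O = 793 (O = Add(Mul(31, 24), 49) = Add(744, 49) = 793)
Pow(Add(O, Function('M')(-49, 40)), Rational(1, 2)) = Pow(Add(793, 9), Rational(1, 2)) = Pow(802, Rational(1, 2))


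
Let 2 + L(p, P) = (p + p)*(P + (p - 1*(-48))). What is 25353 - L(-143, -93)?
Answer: -28413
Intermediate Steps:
L(p, P) = -2 + 2*p*(48 + P + p) (L(p, P) = -2 + (p + p)*(P + (p - 1*(-48))) = -2 + (2*p)*(P + (p + 48)) = -2 + (2*p)*(P + (48 + p)) = -2 + (2*p)*(48 + P + p) = -2 + 2*p*(48 + P + p))
25353 - L(-143, -93) = 25353 - (-2 + 2*(-143)² + 96*(-143) + 2*(-93)*(-143)) = 25353 - (-2 + 2*20449 - 13728 + 26598) = 25353 - (-2 + 40898 - 13728 + 26598) = 25353 - 1*53766 = 25353 - 53766 = -28413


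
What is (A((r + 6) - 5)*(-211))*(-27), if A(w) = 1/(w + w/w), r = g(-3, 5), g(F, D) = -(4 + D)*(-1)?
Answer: 5697/11 ≈ 517.91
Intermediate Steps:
g(F, D) = 4 + D (g(F, D) = -(-4 - D) = 4 + D)
r = 9 (r = 4 + 5 = 9)
A(w) = 1/(1 + w) (A(w) = 1/(w + 1) = 1/(1 + w))
(A((r + 6) - 5)*(-211))*(-27) = (-211/(1 + ((9 + 6) - 5)))*(-27) = (-211/(1 + (15 - 5)))*(-27) = (-211/(1 + 10))*(-27) = (-211/11)*(-27) = ((1/11)*(-211))*(-27) = -211/11*(-27) = 5697/11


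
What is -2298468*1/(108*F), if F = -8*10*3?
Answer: 191539/2160 ≈ 88.675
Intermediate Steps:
F = -240 (F = -80*3 = -240)
-2298468*1/(108*F) = -2298468/((-240*2*9*6)) = -2298468/((-4320*6)) = -2298468/((-240*108)) = -2298468/(-25920) = -2298468*(-1/25920) = 191539/2160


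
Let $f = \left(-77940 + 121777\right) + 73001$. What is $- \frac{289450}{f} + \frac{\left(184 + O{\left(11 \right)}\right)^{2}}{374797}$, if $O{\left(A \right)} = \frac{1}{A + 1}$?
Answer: $- \frac{278735307943}{116774751696} \approx -2.3869$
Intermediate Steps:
$O{\left(A \right)} = \frac{1}{1 + A}$
$f = 116838$ ($f = 43837 + 73001 = 116838$)
$- \frac{289450}{f} + \frac{\left(184 + O{\left(11 \right)}\right)^{2}}{374797} = - \frac{289450}{116838} + \frac{\left(184 + \frac{1}{1 + 11}\right)^{2}}{374797} = \left(-289450\right) \frac{1}{116838} + \left(184 + \frac{1}{12}\right)^{2} \cdot \frac{1}{374797} = - \frac{144725}{58419} + \left(184 + \frac{1}{12}\right)^{2} \cdot \frac{1}{374797} = - \frac{144725}{58419} + \left(\frac{2209}{12}\right)^{2} \cdot \frac{1}{374797} = - \frac{144725}{58419} + \frac{4879681}{144} \cdot \frac{1}{374797} = - \frac{144725}{58419} + \frac{4879681}{53970768} = - \frac{278735307943}{116774751696}$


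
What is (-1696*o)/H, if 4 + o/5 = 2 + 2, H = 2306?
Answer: 0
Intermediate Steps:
o = 0 (o = -20 + 5*(2 + 2) = -20 + 5*4 = -20 + 20 = 0)
(-1696*o)/H = -1696*0/2306 = 0*(1/2306) = 0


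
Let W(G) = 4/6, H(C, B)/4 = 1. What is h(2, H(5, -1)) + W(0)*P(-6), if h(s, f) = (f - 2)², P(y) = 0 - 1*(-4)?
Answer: 20/3 ≈ 6.6667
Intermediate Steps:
H(C, B) = 4 (H(C, B) = 4*1 = 4)
P(y) = 4 (P(y) = 0 + 4 = 4)
h(s, f) = (-2 + f)²
W(G) = ⅔ (W(G) = 4*(⅙) = ⅔)
h(2, H(5, -1)) + W(0)*P(-6) = (-2 + 4)² + (⅔)*4 = 2² + 8/3 = 4 + 8/3 = 20/3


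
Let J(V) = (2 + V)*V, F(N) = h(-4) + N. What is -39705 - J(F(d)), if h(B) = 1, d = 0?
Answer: -39708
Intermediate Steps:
F(N) = 1 + N
J(V) = V*(2 + V)
-39705 - J(F(d)) = -39705 - (1 + 0)*(2 + (1 + 0)) = -39705 - (2 + 1) = -39705 - 3 = -39708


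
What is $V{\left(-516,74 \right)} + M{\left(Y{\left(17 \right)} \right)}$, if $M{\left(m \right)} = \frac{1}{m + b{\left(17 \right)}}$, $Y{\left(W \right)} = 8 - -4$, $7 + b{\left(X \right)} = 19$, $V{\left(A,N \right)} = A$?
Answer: $- \frac{12383}{24} \approx -515.96$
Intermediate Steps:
$b{\left(X \right)} = 12$ ($b{\left(X \right)} = -7 + 19 = 12$)
$Y{\left(W \right)} = 12$ ($Y{\left(W \right)} = 8 + 4 = 12$)
$M{\left(m \right)} = \frac{1}{12 + m}$ ($M{\left(m \right)} = \frac{1}{m + 12} = \frac{1}{12 + m}$)
$V{\left(-516,74 \right)} + M{\left(Y{\left(17 \right)} \right)} = -516 + \frac{1}{12 + 12} = -516 + \frac{1}{24} = - \frac{12383}{24}$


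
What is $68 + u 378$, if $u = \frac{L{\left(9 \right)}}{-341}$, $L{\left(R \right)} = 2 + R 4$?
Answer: $\frac{8824}{341} \approx 25.877$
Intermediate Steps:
$L{\left(R \right)} = 2 + 4 R$
$u = - \frac{38}{341}$ ($u = \frac{2 + 4 \cdot 9}{-341} = \left(2 + 36\right) \left(- \frac{1}{341}\right) = 38 \left(- \frac{1}{341}\right) = - \frac{38}{341} \approx -0.11144$)
$68 + u 378 = 68 - \frac{14364}{341} = \frac{8824}{341}$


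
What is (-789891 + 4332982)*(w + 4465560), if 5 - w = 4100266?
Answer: 1294287599209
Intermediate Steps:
w = -4100261 (w = 5 - 1*4100266 = 5 - 4100266 = -4100261)
(-789891 + 4332982)*(w + 4465560) = (-789891 + 4332982)*(-4100261 + 4465560) = 3543091*365299 = 1294287599209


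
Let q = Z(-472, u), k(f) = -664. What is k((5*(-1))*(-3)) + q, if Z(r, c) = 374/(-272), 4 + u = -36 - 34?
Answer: -5323/8 ≈ -665.38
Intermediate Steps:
u = -74 (u = -4 + (-36 - 34) = -4 - 70 = -74)
Z(r, c) = -11/8 (Z(r, c) = 374*(-1/272) = -11/8)
q = -11/8 ≈ -1.3750
k((5*(-1))*(-3)) + q = -664 - 11/8 = -5323/8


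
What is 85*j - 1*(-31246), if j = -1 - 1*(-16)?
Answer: 32521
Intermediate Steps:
j = 15 (j = -1 + 16 = 15)
85*j - 1*(-31246) = 85*15 - 1*(-31246) = 1275 + 31246 = 32521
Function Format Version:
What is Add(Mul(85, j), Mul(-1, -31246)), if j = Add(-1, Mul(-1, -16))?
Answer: 32521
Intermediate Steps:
j = 15 (j = Add(-1, 16) = 15)
Add(Mul(85, j), Mul(-1, -31246)) = Add(Mul(85, 15), Mul(-1, -31246)) = Add(1275, 31246) = 32521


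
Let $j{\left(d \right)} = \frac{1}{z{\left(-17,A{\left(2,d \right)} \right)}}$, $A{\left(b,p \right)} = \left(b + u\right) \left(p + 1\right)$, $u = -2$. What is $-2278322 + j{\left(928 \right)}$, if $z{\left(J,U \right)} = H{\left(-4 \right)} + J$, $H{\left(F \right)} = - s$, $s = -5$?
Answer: $- \frac{27339865}{12} \approx -2.2783 \cdot 10^{6}$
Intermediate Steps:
$H{\left(F \right)} = 5$ ($H{\left(F \right)} = \left(-1\right) \left(-5\right) = 5$)
$A{\left(b,p \right)} = \left(1 + p\right) \left(-2 + b\right)$ ($A{\left(b,p \right)} = \left(b - 2\right) \left(p + 1\right) = \left(-2 + b\right) \left(1 + p\right) = \left(1 + p\right) \left(-2 + b\right)$)
$z{\left(J,U \right)} = 5 + J$
$j{\left(d \right)} = - \frac{1}{12}$ ($j{\left(d \right)} = \frac{1}{5 - 17} = \frac{1}{-12} = - \frac{1}{12}$)
$-2278322 + j{\left(928 \right)} = -2278322 - \frac{1}{12} = - \frac{27339865}{12}$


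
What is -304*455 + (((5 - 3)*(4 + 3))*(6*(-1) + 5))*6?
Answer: -138404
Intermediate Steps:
-304*455 + (((5 - 3)*(4 + 3))*(6*(-1) + 5))*6 = -138320 + ((2*7)*(-6 + 5))*6 = -138320 + (14*(-1))*6 = -138320 - 14*6 = -138320 - 84 = -138404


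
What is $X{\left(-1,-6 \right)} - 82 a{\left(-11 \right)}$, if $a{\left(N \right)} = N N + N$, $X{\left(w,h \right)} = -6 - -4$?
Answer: $-9022$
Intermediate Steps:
$X{\left(w,h \right)} = -2$ ($X{\left(w,h \right)} = -6 + 4 = -2$)
$a{\left(N \right)} = N + N^{2}$ ($a{\left(N \right)} = N^{2} + N = N + N^{2}$)
$X{\left(-1,-6 \right)} - 82 a{\left(-11 \right)} = -2 - 82 \left(- 11 \left(1 - 11\right)\right) = -2 - 82 \left(\left(-11\right) \left(-10\right)\right) = -2 - 9020 = -9022$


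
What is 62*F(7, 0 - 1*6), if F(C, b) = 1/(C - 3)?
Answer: 31/2 ≈ 15.500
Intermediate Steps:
F(C, b) = 1/(-3 + C)
62*F(7, 0 - 1*6) = 62/(-3 + 7) = 62/4 = 62*(¼) = 31/2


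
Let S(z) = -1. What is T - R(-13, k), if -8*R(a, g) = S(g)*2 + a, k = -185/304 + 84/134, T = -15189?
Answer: -121527/8 ≈ -15191.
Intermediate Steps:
k = 373/20368 (k = -185*1/304 + 84*(1/134) = -185/304 + 42/67 = 373/20368 ≈ 0.018313)
R(a, g) = ¼ - a/8 (R(a, g) = -(-1*2 + a)/8 = -(-2 + a)/8 = ¼ - a/8)
T - R(-13, k) = -15189 - (¼ - ⅛*(-13)) = -15189 - (¼ + 13/8) = -15189 - 1*15/8 = -15189 - 15/8 = -121527/8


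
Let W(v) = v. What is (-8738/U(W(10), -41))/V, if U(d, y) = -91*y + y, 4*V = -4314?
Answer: 8738/3979665 ≈ 0.0021957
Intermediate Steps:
V = -2157/2 (V = (¼)*(-4314) = -2157/2 ≈ -1078.5)
U(d, y) = -90*y
(-8738/U(W(10), -41))/V = (-8738/((-90*(-41))))/(-2157/2) = -8738/3690*(-2/2157) = -8738*1/3690*(-2/2157) = -4369/1845*(-2/2157) = 8738/3979665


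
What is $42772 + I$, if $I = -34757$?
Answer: $8015$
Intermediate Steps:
$42772 + I = 42772 - 34757 = 8015$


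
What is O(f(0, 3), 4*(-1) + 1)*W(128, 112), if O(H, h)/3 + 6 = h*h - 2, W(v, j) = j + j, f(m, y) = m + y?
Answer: 672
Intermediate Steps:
W(v, j) = 2*j
O(H, h) = -24 + 3*h² (O(H, h) = -18 + 3*(h*h - 2) = -18 + 3*(h² - 2) = -18 + 3*(-2 + h²) = -18 + (-6 + 3*h²) = -24 + 3*h²)
O(f(0, 3), 4*(-1) + 1)*W(128, 112) = (-24 + 3*(4*(-1) + 1)²)*(2*112) = (-24 + 3*(-4 + 1)²)*224 = (-24 + 3*(-3)²)*224 = (-24 + 3*9)*224 = (-24 + 27)*224 = 3*224 = 672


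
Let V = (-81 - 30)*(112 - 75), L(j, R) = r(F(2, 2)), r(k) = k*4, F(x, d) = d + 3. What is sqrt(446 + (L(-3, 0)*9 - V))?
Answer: sqrt(4733) ≈ 68.797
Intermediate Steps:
F(x, d) = 3 + d
r(k) = 4*k
L(j, R) = 20 (L(j, R) = 4*(3 + 2) = 4*5 = 20)
V = -4107 (V = -111*37 = -4107)
sqrt(446 + (L(-3, 0)*9 - V)) = sqrt(446 + (20*9 - 1*(-4107))) = sqrt(446 + (180 + 4107)) = sqrt(446 + 4287) = sqrt(4733)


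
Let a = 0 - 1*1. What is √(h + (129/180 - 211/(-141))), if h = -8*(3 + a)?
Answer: I*√27409695/1410 ≈ 3.7131*I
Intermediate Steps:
a = -1 (a = 0 - 1 = -1)
h = -16 (h = -8*(3 - 1) = -8*2 = -16)
√(h + (129/180 - 211/(-141))) = √(-16 + (129/180 - 211/(-141))) = √(-16 + (129*(1/180) - 211*(-1/141))) = √(-16 + (43/60 + 211/141)) = √(-16 + 6241/2820) = √(-38879/2820) = I*√27409695/1410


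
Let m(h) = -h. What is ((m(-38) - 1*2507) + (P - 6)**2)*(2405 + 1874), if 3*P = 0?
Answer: -10410807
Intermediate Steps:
P = 0 (P = (1/3)*0 = 0)
((m(-38) - 1*2507) + (P - 6)**2)*(2405 + 1874) = ((-1*(-38) - 1*2507) + (0 - 6)**2)*(2405 + 1874) = ((38 - 2507) + (-6)**2)*4279 = (-2469 + 36)*4279 = -2433*4279 = -10410807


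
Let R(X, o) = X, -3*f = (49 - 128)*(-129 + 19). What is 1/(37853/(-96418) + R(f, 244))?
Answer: -289254/837985979 ≈ -0.00034518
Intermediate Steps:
f = -8690/3 (f = -(49 - 128)*(-129 + 19)/3 = -(-79)*(-110)/3 = -⅓*8690 = -8690/3 ≈ -2896.7)
1/(37853/(-96418) + R(f, 244)) = 1/(37853/(-96418) - 8690/3) = 1/(37853*(-1/96418) - 8690/3) = 1/(-37853/96418 - 8690/3) = 1/(-837985979/289254) = -289254/837985979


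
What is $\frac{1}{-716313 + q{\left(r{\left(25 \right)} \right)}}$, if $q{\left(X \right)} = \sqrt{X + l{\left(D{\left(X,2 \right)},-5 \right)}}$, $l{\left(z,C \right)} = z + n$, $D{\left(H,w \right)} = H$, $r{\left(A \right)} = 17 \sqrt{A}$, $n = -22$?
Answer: $- \frac{716313}{513104313821} - \frac{2 \sqrt{37}}{513104313821} \approx -1.3961 \cdot 10^{-6}$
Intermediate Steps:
$l{\left(z,C \right)} = -22 + z$ ($l{\left(z,C \right)} = z - 22 = -22 + z$)
$q{\left(X \right)} = \sqrt{-22 + 2 X}$ ($q{\left(X \right)} = \sqrt{X + \left(-22 + X\right)} = \sqrt{-22 + 2 X}$)
$\frac{1}{-716313 + q{\left(r{\left(25 \right)} \right)}} = \frac{1}{-716313 + \sqrt{-22 + 2 \cdot 17 \sqrt{25}}} = \frac{1}{-716313 + \sqrt{-22 + 2 \cdot 17 \cdot 5}} = \frac{1}{-716313 + \sqrt{-22 + 2 \cdot 85}} = \frac{1}{-716313 + \sqrt{-22 + 170}} = \frac{1}{-716313 + \sqrt{148}} = \frac{1}{-716313 + 2 \sqrt{37}}$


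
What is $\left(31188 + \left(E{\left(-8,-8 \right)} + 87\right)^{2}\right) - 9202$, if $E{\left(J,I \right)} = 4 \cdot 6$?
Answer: $34307$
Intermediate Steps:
$E{\left(J,I \right)} = 24$
$\left(31188 + \left(E{\left(-8,-8 \right)} + 87\right)^{2}\right) - 9202 = \left(31188 + \left(24 + 87\right)^{2}\right) - 9202 = \left(31188 + 111^{2}\right) - 9202 = \left(31188 + 12321\right) - 9202 = 43509 - 9202 = 34307$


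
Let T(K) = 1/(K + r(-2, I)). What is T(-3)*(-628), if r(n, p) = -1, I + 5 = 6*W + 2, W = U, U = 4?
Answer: 157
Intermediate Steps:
W = 4
I = 21 (I = -5 + (6*4 + 2) = -5 + (24 + 2) = -5 + 26 = 21)
T(K) = 1/(-1 + K) (T(K) = 1/(K - 1) = 1/(-1 + K))
T(-3)*(-628) = -628/(-1 - 3) = -628/(-4) = -1/4*(-628) = 157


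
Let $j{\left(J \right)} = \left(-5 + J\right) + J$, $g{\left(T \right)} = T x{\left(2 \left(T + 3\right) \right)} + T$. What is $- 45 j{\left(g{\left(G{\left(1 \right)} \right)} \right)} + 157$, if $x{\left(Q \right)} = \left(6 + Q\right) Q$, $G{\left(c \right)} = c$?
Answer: $-9788$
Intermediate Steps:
$x{\left(Q \right)} = Q \left(6 + Q\right)$
$g{\left(T \right)} = T + T \left(6 + 2 T\right) \left(12 + 2 T\right)$ ($g{\left(T \right)} = T 2 \left(T + 3\right) \left(6 + 2 \left(T + 3\right)\right) + T = T 2 \left(3 + T\right) \left(6 + 2 \left(3 + T\right)\right) + T = T \left(6 + 2 T\right) \left(6 + \left(6 + 2 T\right)\right) + T = T \left(6 + 2 T\right) \left(12 + 2 T\right) + T = T + T \left(6 + 2 T\right) \left(12 + 2 T\right)$)
$j{\left(J \right)} = -5 + 2 J$
$- 45 j{\left(g{\left(G{\left(1 \right)} \right)} \right)} + 157 = - 45 \left(-5 + 2 \cdot 1 \left(1 + 4 \left(3 + 1\right) \left(6 + 1\right)\right)\right) + 157 = - 45 \left(-5 + 2 \cdot 1 \left(1 + 4 \cdot 4 \cdot 7\right)\right) + 157 = - 45 \left(-5 + 2 \cdot 1 \left(1 + 112\right)\right) + 157 = - 45 \left(-5 + 2 \cdot 1 \cdot 113\right) + 157 = - 45 \left(-5 + 2 \cdot 113\right) + 157 = - 45 \left(-5 + 226\right) + 157 = \left(-45\right) 221 + 157 = -9945 + 157 = -9788$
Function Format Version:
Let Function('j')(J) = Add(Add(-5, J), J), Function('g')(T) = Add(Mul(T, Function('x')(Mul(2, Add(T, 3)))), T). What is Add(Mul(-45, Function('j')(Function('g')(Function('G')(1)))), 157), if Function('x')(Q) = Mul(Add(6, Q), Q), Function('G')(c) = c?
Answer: -9788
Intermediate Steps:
Function('x')(Q) = Mul(Q, Add(6, Q))
Function('g')(T) = Add(T, Mul(T, Add(6, Mul(2, T)), Add(12, Mul(2, T)))) (Function('g')(T) = Add(Mul(T, Mul(Mul(2, Add(T, 3)), Add(6, Mul(2, Add(T, 3))))), T) = Add(Mul(T, Mul(Mul(2, Add(3, T)), Add(6, Mul(2, Add(3, T))))), T) = Add(Mul(T, Mul(Add(6, Mul(2, T)), Add(6, Add(6, Mul(2, T))))), T) = Add(Mul(T, Mul(Add(6, Mul(2, T)), Add(12, Mul(2, T)))), T) = Add(Mul(T, Add(6, Mul(2, T)), Add(12, Mul(2, T))), T) = Add(T, Mul(T, Add(6, Mul(2, T)), Add(12, Mul(2, T)))))
Function('j')(J) = Add(-5, Mul(2, J))
Add(Mul(-45, Function('j')(Function('g')(Function('G')(1)))), 157) = Add(Mul(-45, Add(-5, Mul(2, Mul(1, Add(1, Mul(4, Add(3, 1), Add(6, 1))))))), 157) = Add(Mul(-45, Add(-5, Mul(2, Mul(1, Add(1, Mul(4, 4, 7)))))), 157) = Add(Mul(-45, Add(-5, Mul(2, Mul(1, Add(1, 112))))), 157) = Add(Mul(-45, Add(-5, Mul(2, Mul(1, 113)))), 157) = Add(Mul(-45, Add(-5, Mul(2, 113))), 157) = Add(Mul(-45, Add(-5, 226)), 157) = Add(Mul(-45, 221), 157) = Add(-9945, 157) = -9788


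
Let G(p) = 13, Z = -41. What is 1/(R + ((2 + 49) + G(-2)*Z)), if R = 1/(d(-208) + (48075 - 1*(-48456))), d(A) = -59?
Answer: -96472/46499503 ≈ -0.0020747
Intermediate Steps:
R = 1/96472 (R = 1/(-59 + (48075 - 1*(-48456))) = 1/(-59 + (48075 + 48456)) = 1/(-59 + 96531) = 1/96472 ≈ 1.0366e-5)
1/(R + ((2 + 49) + G(-2)*Z)) = 1/(1/96472 + ((2 + 49) + 13*(-41))) = 1/(1/96472 + (51 - 533)) = 1/(1/96472 - 482) = 1/(-46499503/96472) = -96472/46499503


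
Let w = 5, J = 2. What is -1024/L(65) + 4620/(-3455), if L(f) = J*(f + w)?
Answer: -209236/24185 ≈ -8.6515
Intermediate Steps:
L(f) = 10 + 2*f (L(f) = 2*(f + 5) = 2*(5 + f) = 10 + 2*f)
-1024/L(65) + 4620/(-3455) = -1024/(10 + 2*65) + 4620/(-3455) = -1024/(10 + 130) + 4620*(-1/3455) = -1024/140 - 924/691 = -1024*1/140 - 924/691 = -256/35 - 924/691 = -209236/24185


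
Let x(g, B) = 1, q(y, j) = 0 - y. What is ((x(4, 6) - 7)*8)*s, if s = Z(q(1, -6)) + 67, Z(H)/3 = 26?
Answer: -6960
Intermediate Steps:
q(y, j) = -y
Z(H) = 78 (Z(H) = 3*26 = 78)
s = 145 (s = 78 + 67 = 145)
((x(4, 6) - 7)*8)*s = ((1 - 7)*8)*145 = -6*8*145 = -48*145 = -6960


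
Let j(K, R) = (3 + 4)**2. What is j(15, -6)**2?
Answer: 2401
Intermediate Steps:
j(K, R) = 49 (j(K, R) = 7**2 = 49)
j(15, -6)**2 = 49**2 = 2401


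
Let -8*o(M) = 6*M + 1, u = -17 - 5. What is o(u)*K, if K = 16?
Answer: 262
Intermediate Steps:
u = -22
o(M) = -⅛ - 3*M/4 (o(M) = -(6*M + 1)/8 = -(1 + 6*M)/8 = -⅛ - 3*M/4)
o(u)*K = (-⅛ - ¾*(-22))*16 = (-⅛ + 33/2)*16 = (131/8)*16 = 262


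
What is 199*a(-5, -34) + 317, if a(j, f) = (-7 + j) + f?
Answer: -8837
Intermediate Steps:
a(j, f) = -7 + f + j
199*a(-5, -34) + 317 = 199*(-7 - 34 - 5) + 317 = 199*(-46) + 317 = -9154 + 317 = -8837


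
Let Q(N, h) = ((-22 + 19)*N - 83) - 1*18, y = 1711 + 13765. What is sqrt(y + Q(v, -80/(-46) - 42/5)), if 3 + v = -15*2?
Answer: sqrt(15474) ≈ 124.39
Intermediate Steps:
v = -33 (v = -3 - 15*2 = -3 - 30 = -33)
y = 15476
Q(N, h) = -101 - 3*N (Q(N, h) = (-3*N - 83) - 18 = (-83 - 3*N) - 18 = -101 - 3*N)
sqrt(y + Q(v, -80/(-46) - 42/5)) = sqrt(15476 + (-101 - 3*(-33))) = sqrt(15476 + (-101 + 99)) = sqrt(15476 - 2) = sqrt(15474)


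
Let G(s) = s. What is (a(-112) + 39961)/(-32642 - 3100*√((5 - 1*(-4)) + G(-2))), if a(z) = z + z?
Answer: -648547577/499115082 + 30796175*√7/249557541 ≈ -0.97290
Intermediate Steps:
a(z) = 2*z
(a(-112) + 39961)/(-32642 - 3100*√((5 - 1*(-4)) + G(-2))) = (2*(-112) + 39961)/(-32642 - 3100*√((5 - 1*(-4)) - 2)) = (-224 + 39961)/(-32642 - 3100*√((5 + 4) - 2)) = 39737/(-32642 - 3100*√(9 - 2)) = 39737/(-32642 - 3100*√7)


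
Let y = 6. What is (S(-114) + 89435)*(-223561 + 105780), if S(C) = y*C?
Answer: -10453181531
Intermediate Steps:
S(C) = 6*C
(S(-114) + 89435)*(-223561 + 105780) = (6*(-114) + 89435)*(-223561 + 105780) = (-684 + 89435)*(-117781) = 88751*(-117781) = -10453181531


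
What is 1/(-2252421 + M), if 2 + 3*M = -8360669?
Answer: -3/15117934 ≈ -1.9844e-7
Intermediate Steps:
M = -8360671/3 (M = -2/3 + (1/3)*(-8360669) = -2/3 - 8360669/3 = -8360671/3 ≈ -2.7869e+6)
1/(-2252421 + M) = 1/(-2252421 - 8360671/3) = 1/(-15117934/3) = -3/15117934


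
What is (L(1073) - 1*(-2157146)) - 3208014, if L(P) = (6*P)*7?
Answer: -1005802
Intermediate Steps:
L(P) = 42*P
(L(1073) - 1*(-2157146)) - 3208014 = (42*1073 - 1*(-2157146)) - 3208014 = (45066 + 2157146) - 3208014 = 2202212 - 3208014 = -1005802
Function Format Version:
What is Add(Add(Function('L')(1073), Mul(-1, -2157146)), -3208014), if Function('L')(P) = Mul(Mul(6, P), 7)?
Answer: -1005802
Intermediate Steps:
Function('L')(P) = Mul(42, P)
Add(Add(Function('L')(1073), Mul(-1, -2157146)), -3208014) = Add(Add(Mul(42, 1073), Mul(-1, -2157146)), -3208014) = Add(Add(45066, 2157146), -3208014) = Add(2202212, -3208014) = -1005802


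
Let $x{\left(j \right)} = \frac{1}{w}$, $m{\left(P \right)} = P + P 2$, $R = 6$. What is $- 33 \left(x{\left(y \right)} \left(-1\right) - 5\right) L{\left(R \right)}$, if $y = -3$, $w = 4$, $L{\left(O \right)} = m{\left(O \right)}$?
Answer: $\frac{6237}{2} \approx 3118.5$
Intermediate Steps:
$m{\left(P \right)} = 3 P$ ($m{\left(P \right)} = P + 2 P = 3 P$)
$L{\left(O \right)} = 3 O$
$x{\left(j \right)} = \frac{1}{4}$
$- 33 \left(x{\left(y \right)} \left(-1\right) - 5\right) L{\left(R \right)} = - 33 \left(\frac{1}{4} \left(-1\right) - 5\right) 3 \cdot 6 = - 33 \left(- \frac{1}{4} - 5\right) 18 = \left(-33\right) \left(- \frac{21}{4}\right) 18 = \frac{693}{4} \cdot 18 = \frac{6237}{2}$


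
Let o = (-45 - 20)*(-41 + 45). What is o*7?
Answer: -1820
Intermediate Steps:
o = -260 (o = -65*4 = -260)
o*7 = -260*7 = -1820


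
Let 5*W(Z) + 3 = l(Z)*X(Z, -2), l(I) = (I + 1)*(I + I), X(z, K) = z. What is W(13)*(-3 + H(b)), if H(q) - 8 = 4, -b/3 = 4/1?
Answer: 42561/5 ≈ 8512.2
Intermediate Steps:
b = -12 (b = -12/1 = -12 ≈ -12.000)
l(I) = 2*I*(1 + I) (l(I) = (1 + I)*(2*I) = 2*I*(1 + I))
H(q) = 12 (H(q) = 8 + 4 = 12)
W(Z) = -3/5 + 2*Z**2*(1 + Z)/5 (W(Z) = -3/5 + ((2*Z*(1 + Z))*Z)/5 = -3/5 + (2*Z**2*(1 + Z))/5 = -3/5 + 2*Z**2*(1 + Z)/5)
W(13)*(-3 + H(b)) = (-3/5 + (2/5)*13**2*(1 + 13))*(-3 + 12) = (-3/5 + (2/5)*169*14)*9 = (-3/5 + 4732/5)*9 = (4729/5)*9 = 42561/5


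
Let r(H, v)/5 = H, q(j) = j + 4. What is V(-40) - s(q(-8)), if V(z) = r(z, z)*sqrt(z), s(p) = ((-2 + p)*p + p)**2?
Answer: -400 - 400*I*sqrt(10) ≈ -400.0 - 1264.9*I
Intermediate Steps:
q(j) = 4 + j
r(H, v) = 5*H
s(p) = (p + p*(-2 + p))**2 (s(p) = (p*(-2 + p) + p)**2 = (p + p*(-2 + p))**2)
V(z) = 5*z**(3/2) (V(z) = (5*z)*sqrt(z) = 5*z**(3/2))
V(-40) - s(q(-8)) = 5*(-40)**(3/2) - (4 - 8)**2*(-1 + (4 - 8))**2 = 5*(-80*I*sqrt(10)) - (-4)**2*(-1 - 4)**2 = -400*I*sqrt(10) - 16*(-5)**2 = -400*I*sqrt(10) - 16*25 = -400*I*sqrt(10) - 1*400 = -400*I*sqrt(10) - 400 = -400 - 400*I*sqrt(10)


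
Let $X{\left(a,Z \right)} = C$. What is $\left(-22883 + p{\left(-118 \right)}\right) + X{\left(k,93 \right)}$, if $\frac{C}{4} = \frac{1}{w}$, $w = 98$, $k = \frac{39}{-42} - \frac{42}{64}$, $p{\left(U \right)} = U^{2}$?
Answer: $- \frac{438989}{49} \approx -8959.0$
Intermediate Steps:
$k = - \frac{355}{224}$ ($k = 39 \left(- \frac{1}{42}\right) - \frac{21}{32} = - \frac{13}{14} - \frac{21}{32} = - \frac{355}{224} \approx -1.5848$)
$C = \frac{2}{49}$ ($C = \frac{4}{98} = 4 \cdot \frac{1}{98} = \frac{2}{49} \approx 0.040816$)
$X{\left(a,Z \right)} = \frac{2}{49}$
$\left(-22883 + p{\left(-118 \right)}\right) + X{\left(k,93 \right)} = \left(-22883 + \left(-118\right)^{2}\right) + \frac{2}{49} = \left(-22883 + 13924\right) + \frac{2}{49} = -8959 + \frac{2}{49} = - \frac{438989}{49}$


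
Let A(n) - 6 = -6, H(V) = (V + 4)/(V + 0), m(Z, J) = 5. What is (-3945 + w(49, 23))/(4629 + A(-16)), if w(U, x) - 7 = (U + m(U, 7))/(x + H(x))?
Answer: -1094143/1286862 ≈ -0.85024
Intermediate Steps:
H(V) = (4 + V)/V
A(n) = 0 (A(n) = 6 - 6 = 0)
w(U, x) = 7 + (5 + U)/(x + (4 + x)/x) (w(U, x) = 7 + (U + 5)/(x + (4 + x)/x) = 7 + (5 + U)/(x + (4 + x)/x))
(-3945 + w(49, 23))/(4629 + A(-16)) = (-3945 + (28 + 7*23 + 23*(5 + 49 + 7*23))/(4 + 23 + 23**2))/(4629 + 0) = (-3945 + (28 + 161 + 23*(5 + 49 + 161))/(4 + 23 + 529))/4629 = (-3945 + (28 + 161 + 23*215)/556)*(1/4629) = (-3945 + (28 + 161 + 4945)/556)*(1/4629) = (-3945 + (1/556)*5134)*(1/4629) = (-3945 + 2567/278)*(1/4629) = -1094143/278*1/4629 = -1094143/1286862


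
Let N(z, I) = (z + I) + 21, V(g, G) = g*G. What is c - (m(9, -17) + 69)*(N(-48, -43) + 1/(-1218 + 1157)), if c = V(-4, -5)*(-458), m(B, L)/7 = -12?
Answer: -622825/61 ≈ -10210.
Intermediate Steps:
m(B, L) = -84 (m(B, L) = 7*(-12) = -84)
V(g, G) = G*g
N(z, I) = 21 + I + z (N(z, I) = (I + z) + 21 = 21 + I + z)
c = -9160 (c = -5*(-4)*(-458) = 20*(-458) = -9160)
c - (m(9, -17) + 69)*(N(-48, -43) + 1/(-1218 + 1157)) = -9160 - (-84 + 69)*((21 - 43 - 48) + 1/(-1218 + 1157)) = -9160 - (-15)*(-70 + 1/(-61)) = -9160 - (-15)*(-70 - 1/61) = -9160 - (-15)*(-4271)/61 = -9160 - 1*64065/61 = -9160 - 64065/61 = -622825/61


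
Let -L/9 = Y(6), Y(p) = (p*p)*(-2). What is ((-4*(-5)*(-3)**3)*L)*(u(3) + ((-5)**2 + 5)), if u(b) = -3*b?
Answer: -7348320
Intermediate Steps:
Y(p) = -2*p**2 (Y(p) = p**2*(-2) = -2*p**2)
L = 648 (L = -(-18)*6**2 = -(-18)*36 = -9*(-72) = 648)
((-4*(-5)*(-3)**3)*L)*(u(3) + ((-5)**2 + 5)) = ((-4*(-5)*(-3)**3)*648)*(-3*3 + ((-5)**2 + 5)) = ((20*(-27))*648)*(-9 + (25 + 5)) = (-540*648)*(-9 + 30) = -349920*21 = -7348320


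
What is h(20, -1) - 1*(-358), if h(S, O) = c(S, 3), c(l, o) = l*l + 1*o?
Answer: 761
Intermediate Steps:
c(l, o) = o + l**2 (c(l, o) = l**2 + o = o + l**2)
h(S, O) = 3 + S**2
h(20, -1) - 1*(-358) = (3 + 20**2) - 1*(-358) = (3 + 400) + 358 = 403 + 358 = 761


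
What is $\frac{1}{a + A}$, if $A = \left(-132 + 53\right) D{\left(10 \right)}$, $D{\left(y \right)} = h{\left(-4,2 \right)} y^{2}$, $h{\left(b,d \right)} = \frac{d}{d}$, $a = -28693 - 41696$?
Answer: $- \frac{1}{78289} \approx -1.2773 \cdot 10^{-5}$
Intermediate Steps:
$a = -70389$
$h{\left(b,d \right)} = 1$
$D{\left(y \right)} = y^{2}$ ($D{\left(y \right)} = 1 y^{2} = y^{2}$)
$A = -7900$ ($A = \left(-132 + 53\right) 10^{2} = \left(-79\right) 100 = -7900$)
$\frac{1}{a + A} = \frac{1}{-70389 - 7900} = \frac{1}{-78289} = - \frac{1}{78289}$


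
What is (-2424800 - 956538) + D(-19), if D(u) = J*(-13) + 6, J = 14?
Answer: -3381514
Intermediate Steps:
D(u) = -176 (D(u) = 14*(-13) + 6 = -182 + 6 = -176)
(-2424800 - 956538) + D(-19) = (-2424800 - 956538) - 176 = -3381338 - 176 = -3381514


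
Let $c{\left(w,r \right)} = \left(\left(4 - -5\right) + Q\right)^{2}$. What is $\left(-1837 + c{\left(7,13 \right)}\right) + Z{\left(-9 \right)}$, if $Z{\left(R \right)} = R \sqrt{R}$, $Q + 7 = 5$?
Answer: $-1788 - 27 i \approx -1788.0 - 27.0 i$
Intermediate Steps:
$Q = -2$ ($Q = -7 + 5 = -2$)
$c{\left(w,r \right)} = 49$ ($c{\left(w,r \right)} = \left(\left(4 - -5\right) - 2\right)^{2} = \left(\left(4 + 5\right) - 2\right)^{2} = \left(9 - 2\right)^{2} = 7^{2} = 49$)
$Z{\left(R \right)} = R^{\frac{3}{2}}$
$\left(-1837 + c{\left(7,13 \right)}\right) + Z{\left(-9 \right)} = \left(-1837 + 49\right) + \left(-9\right)^{\frac{3}{2}} = -1788 - 27 i$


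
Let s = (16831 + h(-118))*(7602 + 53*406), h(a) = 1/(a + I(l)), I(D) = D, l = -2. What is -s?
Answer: -1470355432/3 ≈ -4.9012e+8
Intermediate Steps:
h(a) = 1/(-2 + a) (h(a) = 1/(a - 2) = 1/(-2 + a))
s = 1470355432/3 (s = (16831 + 1/(-2 - 118))*(7602 + 53*406) = (16831 + 1/(-120))*(7602 + 21518) = (16831 - 1/120)*29120 = (2019719/120)*29120 = 1470355432/3 ≈ 4.9012e+8)
-s = -1*1470355432/3 = -1470355432/3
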